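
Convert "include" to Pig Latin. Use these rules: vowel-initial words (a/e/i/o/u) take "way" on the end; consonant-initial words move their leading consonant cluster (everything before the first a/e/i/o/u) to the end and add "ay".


Word: "include"
Starts with vowel → add 'way'
Pig Latin = "includeway"


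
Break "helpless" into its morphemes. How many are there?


Word: "helpless"
Morphemes: help + -less
Each morpheme carries meaning
= 2 morphemes


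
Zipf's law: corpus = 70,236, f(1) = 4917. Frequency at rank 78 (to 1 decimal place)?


Zipf's law: f(r) = f(1) / r
f(1) = 4917
f(78) = 4917 / 78
= 63.0 occurrences


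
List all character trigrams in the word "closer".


Word: "closer" (length 6)
Number of trigrams = 6 - 3 + 1 = 4
  Position 0: "clo"
  Position 1: "los"
  Position 2: "ose"
  Position 3: "ser"
Trigrams = "clo", "los", "ose", "ser"


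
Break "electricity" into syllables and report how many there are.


Word: "electricity"
Syllable breakdown: e / lec / tric / i / ty
Counting: 5 parts
= 5 syllables


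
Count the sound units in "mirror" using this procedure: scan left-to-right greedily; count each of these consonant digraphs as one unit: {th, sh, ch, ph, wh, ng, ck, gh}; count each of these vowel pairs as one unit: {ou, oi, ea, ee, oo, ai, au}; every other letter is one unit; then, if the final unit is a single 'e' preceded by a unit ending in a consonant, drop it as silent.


Word: "mirror" (6 letters)
Left-to-right scan:
  [1] 'm' (letter)
  [2] 'i' (letter)
  [3] 'r' (letter)
  [4] 'r' (letter)
  [5] 'o' (letter)
  [6] 'r' (letter)
Units from scan: 6
Sound units = 6 units


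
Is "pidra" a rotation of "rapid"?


Word: "rapid", Candidate: "pidra"
Method: check if candidate is substring of word+word
"rapidrapid" contains "pidra"? Yes
Is rotation = Yes


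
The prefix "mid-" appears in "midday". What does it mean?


Prefix: mid-
As in: midday -> mid- + day
Meaning = middle


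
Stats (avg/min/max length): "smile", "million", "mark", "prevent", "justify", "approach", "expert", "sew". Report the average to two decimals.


Lengths: "smile"=5, "million"=7, "mark"=4, "prevent"=7, "justify"=7, "approach"=8, "expert"=6, "sew"=3
Sum = 47, Count = 8
Average = 47/8 = 5.88
= avg=5.88, min=3, max=8


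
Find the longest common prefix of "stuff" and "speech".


Word 1: "stuff"
Word 2: "speech"
Comparing from start:
  Pos 0: 's' == 's'
  Pos 1: 't' != 'p' (stop)
LCP = "s" (length 1)


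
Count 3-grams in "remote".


Word: "remote" (length 6)
Number of 3-grams = length - 3 + 1 = 6 - 3 + 1
= 4


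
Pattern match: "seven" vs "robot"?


Pattern of "seven": [0, 1, 2, 1, 3]
Pattern of "robot": [0, 1, 2, 1, 3]
Patterns match
Same pattern = Yes


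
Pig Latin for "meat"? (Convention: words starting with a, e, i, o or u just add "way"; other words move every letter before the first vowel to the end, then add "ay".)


Word: "meat"
Starts with consonant(s) → move to end, add 'ay'
Consonant cluster: "m"
Pig Latin = "eatmay"


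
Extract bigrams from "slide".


Word: "slide" (length 5)
Number of bigrams = 5 - 2 + 1 = 4
  Position 0: "sl"
  Position 1: "li"
  Position 2: "id"
  Position 3: "de"
Bigrams = "sl", "li", "id", "de"


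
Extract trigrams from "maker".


Word: "maker" (length 5)
Number of trigrams = 5 - 3 + 1 = 3
  Position 0: "mak"
  Position 1: "ake"
  Position 2: "ker"
Trigrams = "mak", "ake", "ker"


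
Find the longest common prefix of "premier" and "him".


Word 1: "premier"
Word 2: "him"
Comparing from start:
  Pos 0: 'p' != 'h' (stop)
LCP = "" (length 0)


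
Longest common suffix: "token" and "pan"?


Word 1: "token"
Word 2: "pan"
Comparing from end:
  Pos -1: 'n' == 'n'
  Pos -2: 'e' != 'a' (stop)
LCS = "n" (length 1)


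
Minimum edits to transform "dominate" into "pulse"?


Word 1: "dominate" (length 8)
Word 2: "pulse" (length 5)
One optimal edit sequence (insert/delete/substitute each cost 1):
  1. delete 'd'  (+1)
  2. delete 'o'  (+1)
  3. delete 'm'  (+1)
  4. substitute 'i' -> 'p'  (+1)
  5. substitute 'n' -> 'u'  (+1)
  6. substitute 'a' -> 'l'  (+1)
  7. substitute 't' -> 's'  (+1)
  8. keep 'e'
Total edit operations: 7
Edit distance = 7


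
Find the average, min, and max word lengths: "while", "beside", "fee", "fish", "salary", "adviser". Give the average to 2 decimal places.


Lengths: "while"=5, "beside"=6, "fee"=3, "fish"=4, "salary"=6, "adviser"=7
Sum = 31, Count = 6
Average = 31/6 = 5.17
= avg=5.17, min=3, max=7


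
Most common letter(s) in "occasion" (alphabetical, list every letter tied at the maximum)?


Word: "occasion"
Letter counts:
  'a': 1
  'c': 2
  'i': 1
  'n': 1
  'o': 2
  's': 1
Maximum count = 2
Most frequent = 'c', 'o' (2 times each)


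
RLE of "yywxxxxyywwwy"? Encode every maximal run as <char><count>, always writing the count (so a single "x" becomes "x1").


String: "yywxxxxyywwwy"
Scanning for consecutive runs:
  'y' x 2
  'w' x 1
  'x' x 4
  'y' x 2
  'w' x 3
  'y' x 1
RLE = "y2w1x4y2w3y1"


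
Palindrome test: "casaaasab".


Word: "casaaasab"
Reversed: "basaaasac"
Forward == Backward? casaaasab != basaaasac
Palindrome = No


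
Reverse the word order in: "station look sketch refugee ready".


Original: "station look sketch refugee ready"
Words (1..n): station | look | sketch | refugee | ready
Reversed (n..1): ready | refugee | sketch | look | station
Result = "ready refugee sketch look station"


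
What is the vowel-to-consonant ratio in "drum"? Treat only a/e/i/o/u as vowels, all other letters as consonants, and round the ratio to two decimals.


Word: "drum"
Vowels (a,e,i,o,u): 1
Consonants: 3
Ratio = 1/3
= 0.33


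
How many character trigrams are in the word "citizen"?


Word: "citizen" (length 7)
Number of 3-grams = length - 3 + 1 = 7 - 3 + 1
= 5


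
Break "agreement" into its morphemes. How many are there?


Word: "agreement"
Morphemes: agree | -ment
Each morpheme carries meaning
= 2 morphemes


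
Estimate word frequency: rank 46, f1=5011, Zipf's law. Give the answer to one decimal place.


Zipf's law: f(r) = f(1) / r
f(1) = 5011
f(46) = 5011 / 46
= 108.9 occurrences


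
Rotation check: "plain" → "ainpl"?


Word: "plain", Candidate: "ainpl"
Method: check if candidate is substring of word+word
"plainplain" contains "ainpl"? Yes
Is rotation = Yes


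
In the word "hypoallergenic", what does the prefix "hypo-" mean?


Prefix: hypo-
As in: hypoallergenic -> hypo- + allergenic
Meaning = under / below normal


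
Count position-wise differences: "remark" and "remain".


Comparing character by character (same length = 6):
  Pos 0: 'r' vs 'r' =
  Pos 1: 'e' vs 'e' =
  Pos 2: 'm' vs 'm' =
  Pos 3: 'a' vs 'a' =
  Pos 4: 'r' vs 'i' !=
  Pos 5: 'k' vs 'n' !=
Hamming distance = 2


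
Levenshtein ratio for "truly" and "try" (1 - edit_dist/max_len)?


Word 1: "truly" (length 5)
Word 2: "try" (length 3)
One optimal edit sequence:
  1. keep 't'
  2. keep 'r'
  3. delete 'u'  (+1)
  4. delete 'l'  (+1)
  5. keep 'y'
Edit distance = 2
Max length = max(5, 3) = 5
Similarity = 1 - 2/5
= 0.6000


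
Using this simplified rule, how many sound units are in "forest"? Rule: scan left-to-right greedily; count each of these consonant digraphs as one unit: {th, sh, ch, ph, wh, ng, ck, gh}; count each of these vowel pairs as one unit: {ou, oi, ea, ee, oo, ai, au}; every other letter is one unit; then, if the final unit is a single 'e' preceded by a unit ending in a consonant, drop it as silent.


Word: "forest" (6 letters)
Left-to-right scan:
  1. 'f' (letter)
  2. 'o' (letter)
  3. 'r' (letter)
  4. 'e' (letter)
  5. 's' (letter)
  6. 't' (letter)
Units from scan: 6
Sound units = 6 units


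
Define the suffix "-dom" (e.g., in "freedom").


Suffix: -dom
As in: freedom -> free + -dom
Meaning = state / realm


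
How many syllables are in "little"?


Word: "little"
Syllable breakdown: lit | tle
Counting: 2 parts
= 2 syllables


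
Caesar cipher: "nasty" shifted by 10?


Word: "nasty"
Shift: 10
Each letter → (letter + shift) mod 26:
  'n' (13) + 10 = 23 → 'x'
  'a' (0) + 10 = 10 → 'k'
  's' (18) + 10 = 2 → 'c'
  't' (19) + 10 = 3 → 'd'
  'y' (24) + 10 = 8 → 'i'
Result = "xkcdi"


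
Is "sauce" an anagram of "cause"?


Word 1: "cause" → sorted: acesu
Word 2: "sauce" → sorted: acesu
Same letters? acesu == acesu
Anagram = Yes


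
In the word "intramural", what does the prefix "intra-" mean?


Prefix: intra-
Example: intramural = intra- + mural
Meaning = within


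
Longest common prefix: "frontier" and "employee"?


Word 1: "frontier"
Word 2: "employee"
Comparing from start:
  Pos 0: 'f' != 'e' (stop)
LCP = "" (length 0)


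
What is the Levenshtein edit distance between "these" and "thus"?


Word 1: "these" (length 5)
Word 2: "thus" (length 4)
One optimal edit sequence (insert/delete/substitute each cost 1):
  1. keep 't'
  2. keep 'h'
  3. substitute 'e' -> 'u'  (+1)
  4. keep 's'
  5. delete 'e'  (+1)
Total edit operations: 2
Edit distance = 2


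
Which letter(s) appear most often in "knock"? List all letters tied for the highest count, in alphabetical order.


Word: "knock"
Letter counts:
  'c': 1
  'k': 2
  'n': 1
  'o': 1
Maximum count = 2
Most frequent = 'k' (2 times each)


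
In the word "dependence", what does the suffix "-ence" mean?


Suffix: -ence
Example: dependence = depend + -ence
Meaning = state of


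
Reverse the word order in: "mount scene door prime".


Original: "mount scene door prime"
Words (1..n): mount | scene | door | prime
Reversed (n..1): prime | door | scene | mount
Result = "prime door scene mount"


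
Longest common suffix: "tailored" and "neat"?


Word 1: "tailored"
Word 2: "neat"
Comparing from end:
  Pos -1: 'd' != 't' (stop)
LCS = "" (length 0)


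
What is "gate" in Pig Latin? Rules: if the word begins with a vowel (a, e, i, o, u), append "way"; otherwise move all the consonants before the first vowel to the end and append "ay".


Word: "gate"
Starts with consonant(s) → move to end, add 'ay'
Consonant cluster: "g"
Pig Latin = "ategay"


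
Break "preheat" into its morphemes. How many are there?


Word: "preheat"
Morphemes: pre- | heat
Each morpheme carries meaning
= 2 morphemes


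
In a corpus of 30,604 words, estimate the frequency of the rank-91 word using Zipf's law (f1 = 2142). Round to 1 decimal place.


Zipf's law: f(r) = f(1) / r
f(1) = 2142
f(91) = 2142 / 91
= 23.5 occurrences


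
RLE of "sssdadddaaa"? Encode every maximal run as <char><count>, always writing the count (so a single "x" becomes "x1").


String: "sssdadddaaa"
Scanning for consecutive runs:
  's' x 3
  'd' x 1
  'a' x 1
  'd' x 3
  'a' x 3
RLE = "s3d1a1d3a3"


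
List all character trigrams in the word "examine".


Word: "examine" (length 7)
Number of trigrams = 7 - 3 + 1 = 5
  Position 0: "exa"
  Position 1: "xam"
  Position 2: "ami"
  Position 3: "min"
  Position 4: "ine"
Trigrams = "exa", "xam", "ami", "min", "ine"


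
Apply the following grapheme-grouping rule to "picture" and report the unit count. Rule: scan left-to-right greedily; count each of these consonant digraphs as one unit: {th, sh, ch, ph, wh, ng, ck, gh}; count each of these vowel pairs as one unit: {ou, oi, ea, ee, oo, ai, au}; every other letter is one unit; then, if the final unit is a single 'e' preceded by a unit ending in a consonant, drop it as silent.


Word: "picture" (7 letters)
Left-to-right scan:
  1. 'p' (letter)
  2. 'i' (letter)
  3. 'c' (letter)
  4. 't' (letter)
  5. 'u' (letter)
  6. 'r' (letter)
  7. 'e' (letter)
Units from scan: 7
Final unit is 'e' after a consonant -> drop as silent (-1)
Sound units = 6 units


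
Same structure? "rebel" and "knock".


Pattern of "rebel": [0, 1, 2, 1, 3]
Pattern of "knock": [0, 1, 2, 3, 0]
Patterns do not match
Same pattern = No


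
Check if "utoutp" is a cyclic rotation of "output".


Word: "output", Candidate: "utoutp"
Method: check if candidate is substring of word+word
"outputoutput" contains "utoutp"? Yes
Is rotation = Yes


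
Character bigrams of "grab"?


Word: "grab" (length 4)
Number of bigrams = 4 - 2 + 1 = 3
  Position 0: "gr"
  Position 1: "ra"
  Position 2: "ab"
Bigrams = "gr", "ra", "ab"


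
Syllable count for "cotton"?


Word: "cotton"
Syllable breakdown: cot-ton
Counting: 2 parts
= 2 syllables


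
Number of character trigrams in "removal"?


Word: "removal" (length 7)
Number of 3-grams = length - 3 + 1 = 7 - 3 + 1
= 5


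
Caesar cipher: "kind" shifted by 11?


Word: "kind"
Shift: 11
Each letter → (letter + shift) mod 26:
  'k' (10) + 11 = 21 → 'v'
  'i' (8) + 11 = 19 → 't'
  'n' (13) + 11 = 24 → 'y'
  'd' (3) + 11 = 14 → 'o'
Result = "vtyo"


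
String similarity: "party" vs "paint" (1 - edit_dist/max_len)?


Word 1: "party" (length 5)
Word 2: "paint" (length 5)
One optimal edit sequence:
  1. keep 'p'
  2. keep 'a'
  3. substitute 'r' -> 'i'  (+1)
  4. substitute 't' -> 'n'  (+1)
  5. substitute 'y' -> 't'  (+1)
Edit distance = 3
Max length = max(5, 5) = 5
Similarity = 1 - 3/5
= 0.4000


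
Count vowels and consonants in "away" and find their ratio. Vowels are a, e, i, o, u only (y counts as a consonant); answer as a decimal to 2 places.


Word: "away"
Vowels (a,e,i,o,u): 2
Consonants: 2
Ratio = 2/2
= 1.00


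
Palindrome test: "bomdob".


Word: "bomdob"
Reversed: "bodmob"
Forward == Backward? bomdob != bodmob
Palindrome = No


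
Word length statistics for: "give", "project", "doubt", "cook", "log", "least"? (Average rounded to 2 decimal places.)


Lengths: "give"=4, "project"=7, "doubt"=5, "cook"=4, "log"=3, "least"=5
Sum = 28, Count = 6
Average = 28/6 = 4.67
= avg=4.67, min=3, max=7


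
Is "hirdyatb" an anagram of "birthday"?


Word 1: "birthday" → sorted: abdhirty
Word 2: "hirdyatb" → sorted: abdhirty
Same letters? abdhirty == abdhirty
Anagram = Yes


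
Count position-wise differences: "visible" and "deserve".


Comparing character by character (same length = 7):
  Pos 0: 'v' vs 'd' !=
  Pos 1: 'i' vs 'e' !=
  Pos 2: 's' vs 's' =
  Pos 3: 'i' vs 'e' !=
  Pos 4: 'b' vs 'r' !=
  Pos 5: 'l' vs 'v' !=
  Pos 6: 'e' vs 'e' =
Hamming distance = 5


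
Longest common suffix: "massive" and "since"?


Word 1: "massive"
Word 2: "since"
Comparing from end:
  Pos -1: 'e' == 'e'
  Pos -2: 'v' != 'c' (stop)
LCS = "e" (length 1)


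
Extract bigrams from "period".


Word: "period" (length 6)
Number of bigrams = 6 - 2 + 1 = 5
  Position 0: "pe"
  Position 1: "er"
  Position 2: "ri"
  Position 3: "io"
  Position 4: "od"
Bigrams = "pe", "er", "ri", "io", "od"


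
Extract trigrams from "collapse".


Word: "collapse" (length 8)
Number of trigrams = 8 - 3 + 1 = 6
  Position 0: "col"
  Position 1: "oll"
  Position 2: "lla"
  Position 3: "lap"
  Position 4: "aps"
  Position 5: "pse"
Trigrams = "col", "oll", "lla", "lap", "aps", "pse"


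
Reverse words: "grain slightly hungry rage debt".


Original: "grain slightly hungry rage debt"
Words (1..n): grain | slightly | hungry | rage | debt
Reversed (n..1): debt | rage | hungry | slightly | grain
Result = "debt rage hungry slightly grain"


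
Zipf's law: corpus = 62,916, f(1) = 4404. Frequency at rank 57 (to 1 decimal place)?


Zipf's law: f(r) = f(1) / r
f(1) = 4404
f(57) = 4404 / 57
= 77.3 occurrences


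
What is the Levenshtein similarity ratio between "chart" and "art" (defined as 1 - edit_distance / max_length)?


Word 1: "chart" (length 5)
Word 2: "art" (length 3)
One optimal edit sequence:
  1. delete 'c'  (+1)
  2. delete 'h'  (+1)
  3. keep 'a'
  4. keep 'r'
  5. keep 't'
Edit distance = 2
Max length = max(5, 3) = 5
Similarity = 1 - 2/5
= 0.6000


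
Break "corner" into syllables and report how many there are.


Word: "corner"
Syllable breakdown: cor | ner
Counting: 2 parts
= 2 syllables


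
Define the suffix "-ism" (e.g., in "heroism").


Suffix: -ism
Example: heroism (hero + -ism)
Meaning = belief / practice


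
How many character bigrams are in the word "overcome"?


Word: "overcome" (length 8)
Number of 2-grams = length - 2 + 1 = 8 - 2 + 1
= 7


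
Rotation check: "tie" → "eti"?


Word: "tie", Candidate: "eti"
Method: check if candidate is substring of word+word
"tietie" contains "eti"? Yes
Is rotation = Yes


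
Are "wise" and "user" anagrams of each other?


Word 1: "wise" → sorted: eisw
Word 2: "user" → sorted: ersu
Same letters? eisw != ersu
Anagram = No


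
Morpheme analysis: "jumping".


Word: "jumping"
Morphemes: jump + -ing
Each morpheme carries meaning
= 2 morphemes


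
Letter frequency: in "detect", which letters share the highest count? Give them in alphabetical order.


Word: "detect"
Letter counts:
  'c': 1
  'd': 1
  'e': 2
  't': 2
Maximum count = 2
Most frequent = 'e', 't' (2 times each)


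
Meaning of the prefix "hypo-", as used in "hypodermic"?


Prefix: hypo-
As in: hypodermic -> hypo- + dermic
Meaning = under / below normal


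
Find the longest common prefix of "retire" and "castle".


Word 1: "retire"
Word 2: "castle"
Comparing from start:
  Pos 0: 'r' != 'c' (stop)
LCP = "" (length 0)


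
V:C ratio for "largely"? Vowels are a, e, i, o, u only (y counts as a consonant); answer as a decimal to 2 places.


Word: "largely"
Vowels (a,e,i,o,u): 2
Consonants: 5
Ratio = 2/5
= 0.40


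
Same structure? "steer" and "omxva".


Pattern of "steer": [0, 1, 2, 2, 3]
Pattern of "omxva": [0, 1, 2, 3, 4]
Patterns do not match
Same pattern = No


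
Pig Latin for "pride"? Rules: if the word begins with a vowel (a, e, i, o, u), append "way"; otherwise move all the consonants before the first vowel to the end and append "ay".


Word: "pride"
Starts with consonant(s) → move to end, add 'ay'
Consonant cluster: "pr"
Pig Latin = "idepray"


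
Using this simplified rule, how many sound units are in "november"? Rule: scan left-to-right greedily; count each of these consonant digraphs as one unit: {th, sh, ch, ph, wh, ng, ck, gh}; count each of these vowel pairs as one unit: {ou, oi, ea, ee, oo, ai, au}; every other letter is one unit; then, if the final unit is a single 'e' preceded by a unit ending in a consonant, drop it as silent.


Word: "november" (8 letters)
Left-to-right scan:
  (1) 'n' (letter)
  (2) 'o' (letter)
  (3) 'v' (letter)
  (4) 'e' (letter)
  (5) 'm' (letter)
  (6) 'b' (letter)
  (7) 'e' (letter)
  (8) 'r' (letter)
Units from scan: 8
Sound units = 8 units


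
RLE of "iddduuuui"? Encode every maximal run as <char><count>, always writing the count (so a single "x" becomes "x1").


String: "iddduuuui"
Scanning for consecutive runs:
  'i' x 1
  'd' x 3
  'u' x 4
  'i' x 1
RLE = "i1d3u4i1"


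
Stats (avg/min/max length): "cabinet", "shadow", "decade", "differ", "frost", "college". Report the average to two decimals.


Lengths: "cabinet"=7, "shadow"=6, "decade"=6, "differ"=6, "frost"=5, "college"=7
Sum = 37, Count = 6
Average = 37/6 = 6.17
= avg=6.17, min=5, max=7


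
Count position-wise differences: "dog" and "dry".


Comparing character by character (same length = 3):
  Pos 0: 'd' vs 'd' =
  Pos 1: 'o' vs 'r' !=
  Pos 2: 'g' vs 'y' !=
Hamming distance = 2


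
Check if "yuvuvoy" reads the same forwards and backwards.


Word: "yuvuvoy"
Reversed: "yovuvuy"
Forward == Backward? yuvuvoy != yovuvuy
Palindrome = No


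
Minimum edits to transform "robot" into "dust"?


Word 1: "robot" (length 5)
Word 2: "dust" (length 4)
One optimal edit sequence (insert/delete/substitute each cost 1):
  1. delete 'r'  (+1)
  2. substitute 'o' -> 'd'  (+1)
  3. substitute 'b' -> 'u'  (+1)
  4. substitute 'o' -> 's'  (+1)
  5. keep 't'
Total edit operations: 4
Edit distance = 4


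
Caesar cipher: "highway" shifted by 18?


Word: "highway"
Shift: 18
Each letter → (letter + shift) mod 26:
  'h' (7) + 18 = 25 → 'z'
  'i' (8) + 18 = 0 → 'a'
  'g' (6) + 18 = 24 → 'y'
  'h' (7) + 18 = 25 → 'z'
  'w' (22) + 18 = 14 → 'o'
  'a' (0) + 18 = 18 → 's'
  'y' (24) + 18 = 16 → 'q'
Result = "zayzosq"


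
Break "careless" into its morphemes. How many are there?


Word: "careless"
Morphemes: care | -less
Each morpheme carries meaning
= 2 morphemes


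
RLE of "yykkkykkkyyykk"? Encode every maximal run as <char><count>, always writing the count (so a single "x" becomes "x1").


String: "yykkkykkkyyykk"
Scanning for consecutive runs:
  'y' x 2
  'k' x 3
  'y' x 1
  'k' x 3
  'y' x 3
  'k' x 2
RLE = "y2k3y1k3y3k2"


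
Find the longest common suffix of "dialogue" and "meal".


Word 1: "dialogue"
Word 2: "meal"
Comparing from end:
  Pos -1: 'e' != 'l' (stop)
LCS = "" (length 0)


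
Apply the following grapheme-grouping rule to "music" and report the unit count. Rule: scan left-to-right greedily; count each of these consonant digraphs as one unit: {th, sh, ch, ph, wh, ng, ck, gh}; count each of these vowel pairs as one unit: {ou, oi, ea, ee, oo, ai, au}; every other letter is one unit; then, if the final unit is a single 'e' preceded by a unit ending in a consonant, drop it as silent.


Word: "music" (5 letters)
Left-to-right scan:
  1. 'm' (letter)
  2. 'u' (letter)
  3. 's' (letter)
  4. 'i' (letter)
  5. 'c' (letter)
Units from scan: 5
Sound units = 5 units


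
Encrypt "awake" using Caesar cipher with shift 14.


Word: "awake"
Shift: 14
Each letter → (letter + shift) mod 26:
  'a' (0) + 14 = 14 → 'o'
  'w' (22) + 14 = 10 → 'k'
  'a' (0) + 14 = 14 → 'o'
  'k' (10) + 14 = 24 → 'y'
  'e' (4) + 14 = 18 → 's'
Result = "okoys"


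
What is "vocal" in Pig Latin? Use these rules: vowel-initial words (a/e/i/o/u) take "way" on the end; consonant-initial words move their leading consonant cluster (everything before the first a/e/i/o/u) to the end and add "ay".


Word: "vocal"
Starts with consonant(s) → move to end, add 'ay'
Consonant cluster: "v"
Pig Latin = "ocalvay"


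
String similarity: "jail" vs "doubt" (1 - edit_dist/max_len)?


Word 1: "jail" (length 4)
Word 2: "doubt" (length 5)
One optimal edit sequence:
  1. insert 'd'  (+1)
  2. substitute 'j' -> 'o'  (+1)
  3. substitute 'a' -> 'u'  (+1)
  4. substitute 'i' -> 'b'  (+1)
  5. substitute 'l' -> 't'  (+1)
Edit distance = 5
Max length = max(4, 5) = 5
Similarity = 1 - 5/5
= 0.0000


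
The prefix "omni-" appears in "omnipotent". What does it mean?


Prefix: omni-
Example: omnipotent = omni- + potent
Meaning = all


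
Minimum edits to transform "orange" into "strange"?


Word 1: "orange" (length 6)
Word 2: "strange" (length 7)
One optimal edit sequence (insert/delete/substitute each cost 1):
  1. insert 's'  (+1)
  2. substitute 'o' -> 't'  (+1)
  3. keep 'r'
  4. keep 'a'
  5. keep 'n'
  6. keep 'g'
  7. keep 'e'
Total edit operations: 2
Edit distance = 2


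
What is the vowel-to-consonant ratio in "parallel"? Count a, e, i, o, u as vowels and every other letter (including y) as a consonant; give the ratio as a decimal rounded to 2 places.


Word: "parallel"
Vowels (a,e,i,o,u): 3
Consonants: 5
Ratio = 3/5
= 0.60


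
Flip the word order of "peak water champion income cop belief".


Original: "peak water champion income cop belief"
Words (1..n): peak | water | champion | income | cop | belief
Reversed (n..1): belief | cop | income | champion | water | peak
Result = "belief cop income champion water peak"


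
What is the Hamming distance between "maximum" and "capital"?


Comparing character by character (same length = 7):
  Pos 0: 'm' vs 'c' !=
  Pos 1: 'a' vs 'a' =
  Pos 2: 'x' vs 'p' !=
  Pos 3: 'i' vs 'i' =
  Pos 4: 'm' vs 't' !=
  Pos 5: 'u' vs 'a' !=
  Pos 6: 'm' vs 'l' !=
Hamming distance = 5


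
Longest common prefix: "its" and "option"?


Word 1: "its"
Word 2: "option"
Comparing from start:
  Pos 0: 'i' != 'o' (stop)
LCP = "" (length 0)


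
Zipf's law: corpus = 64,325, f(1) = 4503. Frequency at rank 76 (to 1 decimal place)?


Zipf's law: f(r) = f(1) / r
f(1) = 4503
f(76) = 4503 / 76
= 59.3 occurrences


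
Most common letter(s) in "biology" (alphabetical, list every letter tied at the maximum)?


Word: "biology"
Letter counts:
  'b': 1
  'g': 1
  'i': 1
  'l': 1
  'o': 2
  'y': 1
Maximum count = 2
Most frequent = 'o' (2 times each)


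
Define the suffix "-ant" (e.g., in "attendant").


Suffix: -ant
As in: attendant -> attend + -ant
Meaning = one who / that which


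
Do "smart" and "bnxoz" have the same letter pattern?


Pattern of "smart": [0, 1, 2, 3, 4]
Pattern of "bnxoz": [0, 1, 2, 3, 4]
Patterns match
Same pattern = Yes


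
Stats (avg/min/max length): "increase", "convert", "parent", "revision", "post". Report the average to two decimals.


Lengths: "increase"=8, "convert"=7, "parent"=6, "revision"=8, "post"=4
Sum = 33, Count = 5
Average = 33/5 = 6.60
= avg=6.60, min=4, max=8


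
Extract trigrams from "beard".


Word: "beard" (length 5)
Number of trigrams = 5 - 3 + 1 = 3
  Position 0: "bea"
  Position 1: "ear"
  Position 2: "ard"
Trigrams = "bea", "ear", "ard"


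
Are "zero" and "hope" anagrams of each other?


Word 1: "zero" → sorted: eorz
Word 2: "hope" → sorted: ehop
Same letters? eorz != ehop
Anagram = No


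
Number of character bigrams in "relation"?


Word: "relation" (length 8)
Number of 2-grams = length - 2 + 1 = 8 - 2 + 1
= 7


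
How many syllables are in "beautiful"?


Word: "beautiful"
Syllable breakdown: beau | ti | ful
Counting: 3 parts
= 3 syllables


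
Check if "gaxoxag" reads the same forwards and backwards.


Word: "gaxoxag"
Reversed: "gaxoxag"
Forward == Backward? gaxoxag == gaxoxag
Palindrome = Yes


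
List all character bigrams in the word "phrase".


Word: "phrase" (length 6)
Number of bigrams = 6 - 2 + 1 = 5
  Position 0: "ph"
  Position 1: "hr"
  Position 2: "ra"
  Position 3: "as"
  Position 4: "se"
Bigrams = "ph", "hr", "ra", "as", "se"


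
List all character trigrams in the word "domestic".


Word: "domestic" (length 8)
Number of trigrams = 8 - 3 + 1 = 6
  Position 0: "dom"
  Position 1: "ome"
  Position 2: "mes"
  Position 3: "est"
  Position 4: "sti"
  Position 5: "tic"
Trigrams = "dom", "ome", "mes", "est", "sti", "tic"


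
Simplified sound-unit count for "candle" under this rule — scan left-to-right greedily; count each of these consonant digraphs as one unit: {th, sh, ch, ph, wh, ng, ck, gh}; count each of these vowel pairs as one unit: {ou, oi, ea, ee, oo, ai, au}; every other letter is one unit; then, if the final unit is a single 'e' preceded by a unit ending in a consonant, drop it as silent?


Word: "candle" (6 letters)
Left-to-right scan:
  [1] 'c' (letter)
  [2] 'a' (letter)
  [3] 'n' (letter)
  [4] 'd' (letter)
  [5] 'l' (letter)
  [6] 'e' (letter)
Units from scan: 6
Final unit is 'e' after a consonant -> drop as silent (-1)
Sound units = 5 units


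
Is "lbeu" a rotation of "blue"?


Word: "blue", Candidate: "lbeu"
Method: check if candidate is substring of word+word
"blueblue" contains "lbeu"? No
Is rotation = No


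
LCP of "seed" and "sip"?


Word 1: "seed"
Word 2: "sip"
Comparing from start:
  Pos 0: 's' == 's'
  Pos 1: 'e' != 'i' (stop)
LCP = "s" (length 1)


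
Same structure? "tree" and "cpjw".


Pattern of "tree": [0, 1, 2, 2]
Pattern of "cpjw": [0, 1, 2, 3]
Patterns do not match
Same pattern = No


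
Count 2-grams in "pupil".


Word: "pupil" (length 5)
Number of 2-grams = length - 2 + 1 = 5 - 2 + 1
= 4


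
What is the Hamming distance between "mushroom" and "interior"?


Comparing character by character (same length = 8):
  Pos 0: 'm' vs 'i' !=
  Pos 1: 'u' vs 'n' !=
  Pos 2: 's' vs 't' !=
  Pos 3: 'h' vs 'e' !=
  Pos 4: 'r' vs 'r' =
  Pos 5: 'o' vs 'i' !=
  Pos 6: 'o' vs 'o' =
  Pos 7: 'm' vs 'r' !=
Hamming distance = 6


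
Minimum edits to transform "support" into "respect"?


Word 1: "support" (length 7)
Word 2: "respect" (length 7)
One optimal edit sequence (insert/delete/substitute each cost 1):
  1. substitute 's' -> 'r'  (+1)
  2. substitute 'u' -> 'e'  (+1)
  3. substitute 'p' -> 's'  (+1)
  4. keep 'p'
  5. substitute 'o' -> 'e'  (+1)
  6. substitute 'r' -> 'c'  (+1)
  7. keep 't'
Total edit operations: 5
Edit distance = 5


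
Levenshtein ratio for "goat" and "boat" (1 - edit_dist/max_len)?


Word 1: "goat" (length 4)
Word 2: "boat" (length 4)
One optimal edit sequence:
  1. substitute 'g' -> 'b'  (+1)
  2. keep 'o'
  3. keep 'a'
  4. keep 't'
Edit distance = 1
Max length = max(4, 4) = 4
Similarity = 1 - 1/4
= 0.7500


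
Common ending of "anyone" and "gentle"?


Word 1: "anyone"
Word 2: "gentle"
Comparing from end:
  Pos -1: 'e' == 'e'
  Pos -2: 'n' != 'l' (stop)
LCS = "e" (length 1)


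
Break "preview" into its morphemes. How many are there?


Word: "preview"
Morphemes: pre- + view
Each morpheme carries meaning
= 2 morphemes


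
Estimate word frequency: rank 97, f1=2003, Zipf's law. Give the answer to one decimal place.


Zipf's law: f(r) = f(1) / r
f(1) = 2003
f(97) = 2003 / 97
= 20.6 occurrences


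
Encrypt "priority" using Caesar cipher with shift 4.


Word: "priority"
Shift: 4
Each letter → (letter + shift) mod 26:
  'p' (15) + 4 = 19 → 't'
  'r' (17) + 4 = 21 → 'v'
  'i' (8) + 4 = 12 → 'm'
  'o' (14) + 4 = 18 → 's'
  'r' (17) + 4 = 21 → 'v'
  'i' (8) + 4 = 12 → 'm'
  't' (19) + 4 = 23 → 'x'
  'y' (24) + 4 = 2 → 'c'
Result = "tvmsvmxc"


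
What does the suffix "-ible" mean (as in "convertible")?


Suffix: -ible
As in: convertible -> convert + -ible
Meaning = capable of


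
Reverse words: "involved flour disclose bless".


Original: "involved flour disclose bless"
Words (1..n): involved | flour | disclose | bless
Reversed (n..1): bless | disclose | flour | involved
Result = "bless disclose flour involved"


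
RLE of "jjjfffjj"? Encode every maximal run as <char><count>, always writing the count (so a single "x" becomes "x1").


String: "jjjfffjj"
Scanning for consecutive runs:
  'j' x 3
  'f' x 3
  'j' x 2
RLE = "j3f3j2"


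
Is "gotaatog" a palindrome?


Word: "gotaatog"
Reversed: "gotaatog"
Forward == Backward? gotaatog == gotaatog
Palindrome = Yes


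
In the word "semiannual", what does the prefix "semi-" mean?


Prefix: semi-
As in: semiannual -> semi- + annual
Meaning = half


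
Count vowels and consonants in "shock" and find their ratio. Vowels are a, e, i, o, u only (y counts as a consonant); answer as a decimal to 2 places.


Word: "shock"
Vowels (a,e,i,o,u): 1
Consonants: 4
Ratio = 1/4
= 0.25


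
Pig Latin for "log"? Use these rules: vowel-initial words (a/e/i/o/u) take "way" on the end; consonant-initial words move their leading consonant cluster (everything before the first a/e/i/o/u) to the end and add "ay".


Word: "log"
Starts with consonant(s) → move to end, add 'ay'
Consonant cluster: "l"
Pig Latin = "oglay"


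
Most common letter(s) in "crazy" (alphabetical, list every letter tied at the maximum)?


Word: "crazy"
Letter counts:
  'a': 1
  'c': 1
  'r': 1
  'y': 1
  'z': 1
Maximum count = 1
Most frequent = 'a', 'c', 'r', 'y', 'z' (1 time each)


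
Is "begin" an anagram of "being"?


Word 1: "being" → sorted: begin
Word 2: "begin" → sorted: begin
Same letters? begin == begin
Anagram = Yes


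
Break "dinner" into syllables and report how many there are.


Word: "dinner"
Syllable breakdown: din · ner
Counting: 2 parts
= 2 syllables


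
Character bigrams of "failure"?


Word: "failure" (length 7)
Number of bigrams = 7 - 2 + 1 = 6
  Position 0: "fa"
  Position 1: "ai"
  Position 2: "il"
  Position 3: "lu"
  Position 4: "ur"
  Position 5: "re"
Bigrams = "fa", "ai", "il", "lu", "ur", "re"


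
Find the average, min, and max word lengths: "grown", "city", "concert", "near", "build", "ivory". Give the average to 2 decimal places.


Lengths: "grown"=5, "city"=4, "concert"=7, "near"=4, "build"=5, "ivory"=5
Sum = 30, Count = 6
Average = 30/6 = 5.00
= avg=5.00, min=4, max=7


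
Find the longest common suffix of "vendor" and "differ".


Word 1: "vendor"
Word 2: "differ"
Comparing from end:
  Pos -1: 'r' == 'r'
  Pos -2: 'o' != 'e' (stop)
LCS = "r" (length 1)


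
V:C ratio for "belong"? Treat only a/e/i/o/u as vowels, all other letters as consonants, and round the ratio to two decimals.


Word: "belong"
Vowels (a,e,i,o,u): 2
Consonants: 4
Ratio = 2/4
= 0.50


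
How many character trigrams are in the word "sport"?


Word: "sport" (length 5)
Number of 3-grams = length - 3 + 1 = 5 - 3 + 1
= 3


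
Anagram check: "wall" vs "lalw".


Word 1: "wall" → sorted: allw
Word 2: "lalw" → sorted: allw
Same letters? allw == allw
Anagram = Yes


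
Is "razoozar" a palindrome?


Word: "razoozar"
Reversed: "razoozar"
Forward == Backward? razoozar == razoozar
Palindrome = Yes


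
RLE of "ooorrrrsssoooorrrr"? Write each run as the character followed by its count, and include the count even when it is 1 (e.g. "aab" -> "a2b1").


String: "ooorrrrsssoooorrrr"
Scanning for consecutive runs:
  'o' x 3
  'r' x 4
  's' x 3
  'o' x 4
  'r' x 4
RLE = "o3r4s3o4r4"


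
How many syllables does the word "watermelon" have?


Word: "watermelon"
Syllable breakdown: wa-ter-mel-on
Counting: 4 parts
= 4 syllables


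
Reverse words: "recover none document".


Original: "recover none document"
Words (1..n): recover | none | document
Reversed (n..1): document | none | recover
Result = "document none recover"


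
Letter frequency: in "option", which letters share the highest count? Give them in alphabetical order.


Word: "option"
Letter counts:
  'i': 1
  'n': 1
  'o': 2
  'p': 1
  't': 1
Maximum count = 2
Most frequent = 'o' (2 times each)


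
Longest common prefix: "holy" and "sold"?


Word 1: "holy"
Word 2: "sold"
Comparing from start:
  Pos 0: 'h' != 's' (stop)
LCP = "" (length 0)


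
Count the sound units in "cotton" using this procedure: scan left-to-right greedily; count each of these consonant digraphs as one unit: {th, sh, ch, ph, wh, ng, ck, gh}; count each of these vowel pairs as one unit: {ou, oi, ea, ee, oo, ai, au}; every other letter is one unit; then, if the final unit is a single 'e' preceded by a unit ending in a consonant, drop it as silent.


Word: "cotton" (6 letters)
Left-to-right scan:
  1. 'c' (letter)
  2. 'o' (letter)
  3. 't' (letter)
  4. 't' (letter)
  5. 'o' (letter)
  6. 'n' (letter)
Units from scan: 6
Sound units = 6 units


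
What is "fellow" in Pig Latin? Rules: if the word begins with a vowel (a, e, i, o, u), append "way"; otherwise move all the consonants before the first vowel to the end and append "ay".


Word: "fellow"
Starts with consonant(s) → move to end, add 'ay'
Consonant cluster: "f"
Pig Latin = "ellowfay"


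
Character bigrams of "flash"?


Word: "flash" (length 5)
Number of bigrams = 5 - 2 + 1 = 4
  Position 0: "fl"
  Position 1: "la"
  Position 2: "as"
  Position 3: "sh"
Bigrams = "fl", "la", "as", "sh"


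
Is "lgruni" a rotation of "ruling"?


Word: "ruling", Candidate: "lgruni"
Method: check if candidate is substring of word+word
"rulingruling" contains "lgruni"? No
Is rotation = No


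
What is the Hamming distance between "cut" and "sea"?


Comparing character by character (same length = 3):
  Pos 0: 'c' vs 's' !=
  Pos 1: 'u' vs 'e' !=
  Pos 2: 't' vs 'a' !=
Hamming distance = 3


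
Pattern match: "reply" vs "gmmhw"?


Pattern of "reply": [0, 1, 2, 3, 4]
Pattern of "gmmhw": [0, 1, 1, 2, 3]
Patterns do not match
Same pattern = No


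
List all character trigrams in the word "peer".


Word: "peer" (length 4)
Number of trigrams = 4 - 3 + 1 = 2
  Position 0: "pee"
  Position 1: "eer"
Trigrams = "pee", "eer"


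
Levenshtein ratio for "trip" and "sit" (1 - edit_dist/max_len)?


Word 1: "trip" (length 4)
Word 2: "sit" (length 3)
One optimal edit sequence:
  1. delete 't'  (+1)
  2. substitute 'r' -> 's'  (+1)
  3. keep 'i'
  4. substitute 'p' -> 't'  (+1)
Edit distance = 3
Max length = max(4, 3) = 4
Similarity = 1 - 3/4
= 0.2500


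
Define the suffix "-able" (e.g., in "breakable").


Suffix: -able
As in: breakable -> break + -able
Meaning = capable of


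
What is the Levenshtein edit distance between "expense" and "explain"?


Word 1: "expense" (length 7)
Word 2: "explain" (length 7)
One optimal edit sequence (insert/delete/substitute each cost 1):
  1. keep 'e'
  2. keep 'x'
  3. keep 'p'
  4. substitute 'e' -> 'l'  (+1)
  5. substitute 'n' -> 'a'  (+1)
  6. substitute 's' -> 'i'  (+1)
  7. substitute 'e' -> 'n'  (+1)
Total edit operations: 4
Edit distance = 4


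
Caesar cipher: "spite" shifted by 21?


Word: "spite"
Shift: 21
Each letter → (letter + shift) mod 26:
  's' (18) + 21 = 13 → 'n'
  'p' (15) + 21 = 10 → 'k'
  'i' (8) + 21 = 3 → 'd'
  't' (19) + 21 = 14 → 'o'
  'e' (4) + 21 = 25 → 'z'
Result = "nkdoz"


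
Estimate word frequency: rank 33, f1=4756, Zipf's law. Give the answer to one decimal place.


Zipf's law: f(r) = f(1) / r
f(1) = 4756
f(33) = 4756 / 33
= 144.1 occurrences


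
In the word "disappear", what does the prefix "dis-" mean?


Prefix: dis-
Example: disappear (dis- + appear)
Meaning = not / opposite


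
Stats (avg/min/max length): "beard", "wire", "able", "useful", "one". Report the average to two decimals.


Lengths: "beard"=5, "wire"=4, "able"=4, "useful"=6, "one"=3
Sum = 22, Count = 5
Average = 22/5 = 4.40
= avg=4.40, min=3, max=6


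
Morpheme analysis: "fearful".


Word: "fearful"
Morphemes: fear | -ful
Each morpheme carries meaning
= 2 morphemes


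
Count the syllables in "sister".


Word: "sister"
Syllable breakdown: sis / ter
Counting: 2 parts
= 2 syllables


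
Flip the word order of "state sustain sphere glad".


Original: "state sustain sphere glad"
Words (1..n): state | sustain | sphere | glad
Reversed (n..1): glad | sphere | sustain | state
Result = "glad sphere sustain state"


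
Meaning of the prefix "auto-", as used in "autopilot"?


Prefix: auto-
Example: autopilot (auto- + pilot)
Meaning = self


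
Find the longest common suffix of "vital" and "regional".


Word 1: "vital"
Word 2: "regional"
Comparing from end:
  Pos -1: 'l' == 'l'
  Pos -2: 'a' == 'a'
  Pos -3: 't' != 'n' (stop)
LCS = "al" (length 2)


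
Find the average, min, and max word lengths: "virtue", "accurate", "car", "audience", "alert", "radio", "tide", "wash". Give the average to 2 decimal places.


Lengths: "virtue"=6, "accurate"=8, "car"=3, "audience"=8, "alert"=5, "radio"=5, "tide"=4, "wash"=4
Sum = 43, Count = 8
Average = 43/8 = 5.38
= avg=5.38, min=3, max=8


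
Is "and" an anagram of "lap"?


Word 1: "lap" → sorted: alp
Word 2: "and" → sorted: adn
Same letters? alp != adn
Anagram = No


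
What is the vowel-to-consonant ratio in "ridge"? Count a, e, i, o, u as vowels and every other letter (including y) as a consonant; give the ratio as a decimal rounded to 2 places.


Word: "ridge"
Vowels (a,e,i,o,u): 2
Consonants: 3
Ratio = 2/3
= 0.67


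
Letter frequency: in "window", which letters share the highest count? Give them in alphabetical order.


Word: "window"
Letter counts:
  'd': 1
  'i': 1
  'n': 1
  'o': 1
  'w': 2
Maximum count = 2
Most frequent = 'w' (2 times each)


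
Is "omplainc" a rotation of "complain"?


Word: "complain", Candidate: "omplainc"
Method: check if candidate is substring of word+word
"complaincomplain" contains "omplainc"? Yes
Is rotation = Yes


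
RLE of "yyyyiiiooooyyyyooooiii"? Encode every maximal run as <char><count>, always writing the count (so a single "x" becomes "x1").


String: "yyyyiiiooooyyyyooooiii"
Scanning for consecutive runs:
  'y' x 4
  'i' x 3
  'o' x 4
  'y' x 4
  'o' x 4
  'i' x 3
RLE = "y4i3o4y4o4i3"
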